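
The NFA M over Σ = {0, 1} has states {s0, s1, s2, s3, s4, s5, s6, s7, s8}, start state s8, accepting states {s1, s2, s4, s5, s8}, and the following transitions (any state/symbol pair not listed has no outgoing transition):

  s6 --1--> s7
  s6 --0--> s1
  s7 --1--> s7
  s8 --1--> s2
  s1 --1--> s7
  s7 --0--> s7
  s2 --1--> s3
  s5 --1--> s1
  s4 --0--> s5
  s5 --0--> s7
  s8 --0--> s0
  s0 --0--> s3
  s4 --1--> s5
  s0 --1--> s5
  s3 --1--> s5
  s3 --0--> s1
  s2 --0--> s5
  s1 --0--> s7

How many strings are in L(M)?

The useful subgraph on states {s0, s1, s2, s3, s5, s8} is acyclic, so L(M) is finite; the longest accepting path visits 5 useful states, giving maximum string length 4.
Counting accepting paths from s8 by length: 1 of length 0, 1 of length 1, 2 of length 2, 6 of length 3, 2 of length 4. Total 12.

12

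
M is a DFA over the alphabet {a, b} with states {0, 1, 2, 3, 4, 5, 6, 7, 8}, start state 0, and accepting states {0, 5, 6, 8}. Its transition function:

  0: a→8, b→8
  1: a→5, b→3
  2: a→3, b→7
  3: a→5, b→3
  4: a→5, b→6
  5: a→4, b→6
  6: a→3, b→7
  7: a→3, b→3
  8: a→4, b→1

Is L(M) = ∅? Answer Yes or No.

No

The empty string ε is accepted: the run 0 ends in the accepting state 0.
Since at least one string is accepted, L(M) is not empty.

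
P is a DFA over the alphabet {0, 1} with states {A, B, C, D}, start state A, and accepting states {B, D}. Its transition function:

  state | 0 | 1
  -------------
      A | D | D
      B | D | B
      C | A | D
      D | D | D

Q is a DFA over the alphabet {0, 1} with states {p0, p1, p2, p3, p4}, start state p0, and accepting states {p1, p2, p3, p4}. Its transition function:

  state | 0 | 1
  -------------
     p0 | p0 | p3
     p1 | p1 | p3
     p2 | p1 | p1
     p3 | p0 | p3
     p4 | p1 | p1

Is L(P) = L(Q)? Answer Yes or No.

No

The string 0 is accepted by P but rejected by Q.
So L(P) ≠ L(Q).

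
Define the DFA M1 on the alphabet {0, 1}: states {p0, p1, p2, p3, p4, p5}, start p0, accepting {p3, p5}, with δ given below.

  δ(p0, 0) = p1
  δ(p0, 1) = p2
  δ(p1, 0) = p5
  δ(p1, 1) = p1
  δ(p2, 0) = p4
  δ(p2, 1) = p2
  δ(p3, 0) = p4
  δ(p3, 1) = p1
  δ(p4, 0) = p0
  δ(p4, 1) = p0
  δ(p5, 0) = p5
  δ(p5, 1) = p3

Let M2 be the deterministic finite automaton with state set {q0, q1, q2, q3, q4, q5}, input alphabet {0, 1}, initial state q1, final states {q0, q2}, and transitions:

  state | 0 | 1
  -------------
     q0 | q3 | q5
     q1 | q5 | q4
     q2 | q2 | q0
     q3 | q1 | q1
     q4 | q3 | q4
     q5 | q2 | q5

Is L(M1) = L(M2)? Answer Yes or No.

Exploring the product automaton M1 × M2 from the start pair (p0, q1), following both machines on each input symbol, reaches 6 state pairs: (p0, q1), (p1, q5), (p2, q4), (p5, q2), (p4, q3), (p3, q0).
M1 accepts in {p3, p5} and M2 accepts in {q0, q2}. In every reachable pair the two components are either both accepting — (p5, q2), (p3, q0) — or both non-accepting, so no string is accepted by exactly one of the machines: L(M1) \ L(M2) and L(M2) \ L(M1) are both empty.
Hence every string is accepted by M1 iff it is accepted by M2, and the two languages coincide.

Yes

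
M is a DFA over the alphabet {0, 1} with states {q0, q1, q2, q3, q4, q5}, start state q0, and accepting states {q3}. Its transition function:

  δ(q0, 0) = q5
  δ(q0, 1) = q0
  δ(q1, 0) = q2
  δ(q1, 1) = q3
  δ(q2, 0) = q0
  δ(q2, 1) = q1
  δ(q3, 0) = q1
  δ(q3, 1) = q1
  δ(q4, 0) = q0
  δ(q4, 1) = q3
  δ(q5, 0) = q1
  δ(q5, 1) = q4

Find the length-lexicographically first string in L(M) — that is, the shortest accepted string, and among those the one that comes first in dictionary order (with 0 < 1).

001

A breadth-first search from q0 reaches an accepting state first via the path q0 → q5 → q1 → q3 on input 001.
No string of length < 3 is accepted (BFS exhausts all shorter strings without reaching an accepting state), and 001 is the lexicographically least accepting string of length 3.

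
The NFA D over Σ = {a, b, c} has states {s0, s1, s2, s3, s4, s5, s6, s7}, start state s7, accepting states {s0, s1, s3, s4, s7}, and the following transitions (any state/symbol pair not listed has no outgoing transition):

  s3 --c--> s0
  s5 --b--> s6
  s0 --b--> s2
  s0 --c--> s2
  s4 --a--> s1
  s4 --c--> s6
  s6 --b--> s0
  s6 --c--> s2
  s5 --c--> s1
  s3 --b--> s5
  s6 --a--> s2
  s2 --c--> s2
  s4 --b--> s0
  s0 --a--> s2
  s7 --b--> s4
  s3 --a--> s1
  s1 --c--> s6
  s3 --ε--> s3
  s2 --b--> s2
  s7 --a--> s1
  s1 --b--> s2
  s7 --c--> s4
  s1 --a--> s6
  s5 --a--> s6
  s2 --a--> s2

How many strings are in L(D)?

16

The useful subgraph on states {s0, s1, s4, s6, s7} is acyclic, so L(D) is finite; the longest accepting path visits 5 useful states, giving maximum string length 4.
Counting accepting paths from s7 by length: 1 of length 0, 3 of length 1, 4 of length 2, 4 of length 3, 4 of length 4. Total 16.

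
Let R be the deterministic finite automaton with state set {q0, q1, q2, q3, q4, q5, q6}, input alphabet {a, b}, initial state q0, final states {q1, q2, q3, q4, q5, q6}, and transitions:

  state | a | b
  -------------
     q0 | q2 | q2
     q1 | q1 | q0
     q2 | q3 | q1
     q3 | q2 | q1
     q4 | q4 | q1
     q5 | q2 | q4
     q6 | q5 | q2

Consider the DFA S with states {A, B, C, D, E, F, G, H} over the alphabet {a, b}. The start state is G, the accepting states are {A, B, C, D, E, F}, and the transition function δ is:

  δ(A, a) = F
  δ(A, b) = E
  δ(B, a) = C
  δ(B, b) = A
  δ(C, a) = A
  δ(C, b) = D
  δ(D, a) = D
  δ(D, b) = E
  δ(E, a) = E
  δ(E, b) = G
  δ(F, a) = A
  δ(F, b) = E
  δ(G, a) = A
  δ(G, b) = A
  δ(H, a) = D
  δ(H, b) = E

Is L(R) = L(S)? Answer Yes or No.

Yes

Exploring the product automaton R × S from the start pair (q0, G), following both machines on each input symbol, reaches 4 state pairs: (q0, G), (q2, A), (q3, F), (q1, E).
R accepts in {q1, q2, q3, q4, q5, q6} and S accepts in {A, B, C, D, E, F}. In every reachable pair the two components are either both accepting — (q2, A), (q3, F), (q1, E) — or both non-accepting, so no string is accepted by exactly one of the machines: L(R) \ L(S) and L(S) \ L(R) are both empty.
Hence every string is accepted by R iff it is accepted by S, and the two languages coincide.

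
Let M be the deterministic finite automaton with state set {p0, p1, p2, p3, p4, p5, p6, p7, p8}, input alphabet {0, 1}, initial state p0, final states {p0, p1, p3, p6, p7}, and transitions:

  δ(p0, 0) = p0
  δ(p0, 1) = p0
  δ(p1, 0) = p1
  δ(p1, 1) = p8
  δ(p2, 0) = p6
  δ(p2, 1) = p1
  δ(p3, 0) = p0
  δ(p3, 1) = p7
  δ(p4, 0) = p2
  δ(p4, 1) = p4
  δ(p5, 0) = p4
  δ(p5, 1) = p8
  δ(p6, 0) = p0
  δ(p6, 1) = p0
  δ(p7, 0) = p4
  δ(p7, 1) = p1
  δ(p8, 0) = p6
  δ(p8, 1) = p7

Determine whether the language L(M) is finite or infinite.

infinite

State p0 is reachable from the start and can reach an accepting state, and it lies on the cycle p0 → p0.
Traversing that cycle any number of times yields accepted strings of unbounded length, so the language is infinite.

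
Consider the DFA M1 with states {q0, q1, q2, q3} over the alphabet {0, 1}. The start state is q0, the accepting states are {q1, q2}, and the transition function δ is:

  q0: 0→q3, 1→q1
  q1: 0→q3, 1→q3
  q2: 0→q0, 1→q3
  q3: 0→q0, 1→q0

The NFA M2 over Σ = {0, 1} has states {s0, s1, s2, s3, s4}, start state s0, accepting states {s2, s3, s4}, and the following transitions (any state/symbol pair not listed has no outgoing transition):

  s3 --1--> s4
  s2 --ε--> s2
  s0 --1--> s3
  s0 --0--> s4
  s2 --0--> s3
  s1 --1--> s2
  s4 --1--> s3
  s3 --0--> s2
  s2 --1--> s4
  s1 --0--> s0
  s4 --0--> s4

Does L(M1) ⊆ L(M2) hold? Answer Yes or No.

Exploring the product automaton M1 × M2 from the start pair (q0, s0), following both machines on each input symbol, reaches 9 state pairs: (q0, s0), (q3, s4), (q1, s3), (q0, s4), (q0, s3), (q3, s2), (q1, s4), (q3, s3), (q0, s2).
M1 accepts in {q1, q2} and M2 accepts in {s2, s3, s4}. The reachable pairs whose M1-component is accepting are (q1, s3), (q1, s4); in each of them the M2-component is accepting too, so the product for L(M1) \ L(M2) (M1-component accepting, M2-component rejecting) has no reachable accepting pair and the difference is empty.
Hence every string in L(M1) is also in L(M2).

Yes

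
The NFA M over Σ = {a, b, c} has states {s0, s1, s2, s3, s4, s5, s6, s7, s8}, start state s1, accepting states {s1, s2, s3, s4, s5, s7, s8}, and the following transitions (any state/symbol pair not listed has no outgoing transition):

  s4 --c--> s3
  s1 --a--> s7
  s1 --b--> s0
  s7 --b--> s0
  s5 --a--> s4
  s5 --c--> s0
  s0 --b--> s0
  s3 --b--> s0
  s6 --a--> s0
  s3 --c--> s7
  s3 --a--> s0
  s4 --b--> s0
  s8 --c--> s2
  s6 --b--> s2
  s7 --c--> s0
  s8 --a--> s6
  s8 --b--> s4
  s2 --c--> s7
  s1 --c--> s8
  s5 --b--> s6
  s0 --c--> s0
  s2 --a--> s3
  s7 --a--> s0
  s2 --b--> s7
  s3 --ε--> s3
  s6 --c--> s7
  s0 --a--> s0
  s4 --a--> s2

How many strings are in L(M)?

22

The useful subgraph on states {s1, s2, s3, s4, s6, s7, s8} is acyclic, so L(M) is finite; the longest accepting path visits 6 useful states, giving maximum string length 5.
Counting accepting paths from s1 by length: 1 of length 0, 2 of length 1, 2 of length 2, 7 of length 3, 8 of length 4, 2 of length 5. Total 22.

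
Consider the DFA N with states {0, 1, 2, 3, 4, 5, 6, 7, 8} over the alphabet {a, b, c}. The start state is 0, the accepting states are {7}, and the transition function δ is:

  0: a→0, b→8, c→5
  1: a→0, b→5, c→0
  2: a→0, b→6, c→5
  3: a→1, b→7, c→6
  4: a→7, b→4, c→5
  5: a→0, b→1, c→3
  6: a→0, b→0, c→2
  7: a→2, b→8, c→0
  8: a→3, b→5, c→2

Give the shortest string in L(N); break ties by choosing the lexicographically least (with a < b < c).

bab

A breadth-first search from 0 reaches an accepting state first via the path 0 → 8 → 3 → 7 on input bab.
No string of length < 3 is accepted (BFS exhausts all shorter strings without reaching an accepting state), and bab is the lexicographically least accepting string of length 3.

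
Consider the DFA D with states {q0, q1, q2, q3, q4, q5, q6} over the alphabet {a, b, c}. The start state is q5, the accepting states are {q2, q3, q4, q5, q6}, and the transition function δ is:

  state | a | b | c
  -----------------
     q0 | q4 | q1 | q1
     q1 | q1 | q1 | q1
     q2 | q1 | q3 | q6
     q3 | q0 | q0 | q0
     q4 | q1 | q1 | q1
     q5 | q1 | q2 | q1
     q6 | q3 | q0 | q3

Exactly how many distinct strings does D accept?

16

The useful subgraph on states {q0, q2, q3, q4, q5, q6} is acyclic, so L(D) is finite; the longest accepting path visits 6 useful states, giving maximum string length 5.
Counting accepting paths from q5 by length: 1 of length 0, 1 of length 1, 2 of length 2, 2 of length 3, 4 of length 4, 6 of length 5. Total 16.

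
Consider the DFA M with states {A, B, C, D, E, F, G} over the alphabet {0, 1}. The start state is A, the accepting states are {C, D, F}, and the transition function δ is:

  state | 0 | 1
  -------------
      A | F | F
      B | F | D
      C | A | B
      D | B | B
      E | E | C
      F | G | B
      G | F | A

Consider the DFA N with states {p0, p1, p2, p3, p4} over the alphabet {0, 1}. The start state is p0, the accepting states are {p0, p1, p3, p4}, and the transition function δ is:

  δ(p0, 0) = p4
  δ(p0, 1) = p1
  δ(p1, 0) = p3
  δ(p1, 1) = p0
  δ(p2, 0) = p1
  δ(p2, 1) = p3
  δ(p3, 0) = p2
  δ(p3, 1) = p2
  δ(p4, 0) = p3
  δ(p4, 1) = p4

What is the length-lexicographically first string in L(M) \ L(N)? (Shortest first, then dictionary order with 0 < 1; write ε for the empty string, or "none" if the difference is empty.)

000

The string 000 is accepted by M but not by N.
No shorter string lies in the difference, and 000 is the lexicographically first length-3 string in L(M) \ L(N).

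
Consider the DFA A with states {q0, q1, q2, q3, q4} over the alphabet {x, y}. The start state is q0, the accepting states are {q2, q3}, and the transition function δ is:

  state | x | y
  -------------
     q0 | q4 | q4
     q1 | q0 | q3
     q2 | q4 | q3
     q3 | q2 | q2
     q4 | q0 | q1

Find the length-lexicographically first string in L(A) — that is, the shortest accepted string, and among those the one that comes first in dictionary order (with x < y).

A breadth-first search from q0 reaches an accepting state first via the path q0 → q4 → q1 → q3 on input xyy.
No string of length < 3 is accepted (BFS exhausts all shorter strings without reaching an accepting state), and xyy is the lexicographically least accepting string of length 3.

xyy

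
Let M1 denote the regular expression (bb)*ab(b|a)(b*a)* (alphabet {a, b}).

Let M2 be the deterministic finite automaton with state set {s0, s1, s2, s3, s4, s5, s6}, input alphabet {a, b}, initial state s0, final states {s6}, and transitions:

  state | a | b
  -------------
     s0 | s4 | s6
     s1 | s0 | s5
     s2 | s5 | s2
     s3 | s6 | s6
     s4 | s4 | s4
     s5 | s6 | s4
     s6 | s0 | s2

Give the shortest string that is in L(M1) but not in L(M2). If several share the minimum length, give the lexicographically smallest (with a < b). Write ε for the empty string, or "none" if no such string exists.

The string aba is accepted by M1 but not by M2.
No shorter string lies in the difference, and aba is the lexicographically first length-3 string in L(M1) \ L(M2).

aba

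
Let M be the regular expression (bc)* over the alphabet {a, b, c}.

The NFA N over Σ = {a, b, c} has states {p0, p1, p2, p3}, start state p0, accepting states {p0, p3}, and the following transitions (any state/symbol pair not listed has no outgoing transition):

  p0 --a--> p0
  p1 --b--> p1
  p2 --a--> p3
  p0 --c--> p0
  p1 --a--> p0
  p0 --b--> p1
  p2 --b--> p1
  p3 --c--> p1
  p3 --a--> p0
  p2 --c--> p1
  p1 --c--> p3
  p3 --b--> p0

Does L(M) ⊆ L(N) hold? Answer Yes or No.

Converting the expression M to a DFA (subset construction, then merging equivalent states) gives the minimal DFA with states {m0, m1, m2}, start state m0, accepting states {m0} and transitions m0: a→m1, b→m2, c→m1; m1: a→m1, b→m1, c→m1; m2: a→m1, b→m1, c→m0.
Exploring the product automaton M × N from the start pair (m0, p0), following both machines on each input symbol, reaches 7 state pairs: (m0, p0), (m1, p0), (m2, p1), (m1, p1), (m0, p3), (m1, p3), (m2, p0).
M accepts in {m0} and N accepts in {p0, p3}. The reachable pairs whose M-component is accepting are (m0, p0), (m0, p3); in each of them the N-component is accepting too, so the product for L(M) \ L(N) (M-component accepting, N-component rejecting) has no reachable accepting pair and the difference is empty.
Hence every string in L(M) is also in L(N).

Yes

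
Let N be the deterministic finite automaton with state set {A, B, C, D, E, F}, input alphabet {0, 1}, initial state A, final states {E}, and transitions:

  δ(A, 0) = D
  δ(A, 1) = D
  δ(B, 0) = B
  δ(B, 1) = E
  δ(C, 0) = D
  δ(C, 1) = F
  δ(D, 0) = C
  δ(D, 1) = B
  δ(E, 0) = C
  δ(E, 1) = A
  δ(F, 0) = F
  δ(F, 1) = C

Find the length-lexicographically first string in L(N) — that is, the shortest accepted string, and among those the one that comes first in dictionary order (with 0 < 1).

011

A breadth-first search from A reaches an accepting state first via the path A → D → B → E on input 011.
No string of length < 3 is accepted (BFS exhausts all shorter strings without reaching an accepting state), and 011 is the lexicographically least accepting string of length 3.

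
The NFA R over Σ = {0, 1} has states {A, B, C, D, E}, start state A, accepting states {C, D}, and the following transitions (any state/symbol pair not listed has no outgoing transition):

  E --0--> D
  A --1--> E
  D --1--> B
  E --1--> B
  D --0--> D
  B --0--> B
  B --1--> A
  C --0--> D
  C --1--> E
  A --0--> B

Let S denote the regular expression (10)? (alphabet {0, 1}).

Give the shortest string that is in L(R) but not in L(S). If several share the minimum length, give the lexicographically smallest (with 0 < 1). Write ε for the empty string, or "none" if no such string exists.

The string 100 is accepted by R but not by S.
No shorter string lies in the difference, and 100 is the lexicographically first length-3 string in L(R) \ L(S).

100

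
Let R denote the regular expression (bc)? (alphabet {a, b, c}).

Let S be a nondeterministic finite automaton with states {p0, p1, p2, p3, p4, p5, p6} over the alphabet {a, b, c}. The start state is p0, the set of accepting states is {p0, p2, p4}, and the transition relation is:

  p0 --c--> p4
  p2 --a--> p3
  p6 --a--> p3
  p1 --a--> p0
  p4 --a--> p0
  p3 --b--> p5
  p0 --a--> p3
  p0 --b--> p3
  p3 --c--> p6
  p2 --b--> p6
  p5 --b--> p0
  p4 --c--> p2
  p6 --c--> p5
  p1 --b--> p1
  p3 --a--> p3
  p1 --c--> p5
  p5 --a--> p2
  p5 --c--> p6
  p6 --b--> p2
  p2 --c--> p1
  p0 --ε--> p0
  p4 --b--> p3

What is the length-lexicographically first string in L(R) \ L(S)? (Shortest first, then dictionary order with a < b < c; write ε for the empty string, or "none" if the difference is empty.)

bc

The string bc is accepted by R but not by S.
No shorter string lies in the difference, and bc is the lexicographically first length-2 string in L(R) \ L(S).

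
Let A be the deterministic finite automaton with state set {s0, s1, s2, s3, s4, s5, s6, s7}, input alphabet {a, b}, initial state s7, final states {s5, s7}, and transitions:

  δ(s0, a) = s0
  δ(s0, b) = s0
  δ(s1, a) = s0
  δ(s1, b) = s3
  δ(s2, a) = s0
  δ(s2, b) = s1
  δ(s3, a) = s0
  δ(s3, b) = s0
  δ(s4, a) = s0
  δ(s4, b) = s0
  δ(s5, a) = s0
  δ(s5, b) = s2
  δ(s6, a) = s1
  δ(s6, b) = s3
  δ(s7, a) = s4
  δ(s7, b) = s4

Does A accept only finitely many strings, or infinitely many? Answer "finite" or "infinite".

The useful states (reachable from s7 and able to reach an accepting state) are {s7}.
Restricted to these states the transition graph has no cycle, so every accepting path has bounded length and L is finite.

finite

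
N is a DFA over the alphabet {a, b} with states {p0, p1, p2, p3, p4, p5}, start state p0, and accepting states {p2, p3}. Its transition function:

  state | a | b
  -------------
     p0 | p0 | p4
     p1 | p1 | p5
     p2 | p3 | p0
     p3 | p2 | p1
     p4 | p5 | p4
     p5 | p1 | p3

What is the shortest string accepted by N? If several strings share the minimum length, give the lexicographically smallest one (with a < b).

A breadth-first search from p0 reaches an accepting state first via the path p0 → p4 → p5 → p3 on input bab.
No string of length < 3 is accepted (BFS exhausts all shorter strings without reaching an accepting state), and bab is the lexicographically least accepting string of length 3.

bab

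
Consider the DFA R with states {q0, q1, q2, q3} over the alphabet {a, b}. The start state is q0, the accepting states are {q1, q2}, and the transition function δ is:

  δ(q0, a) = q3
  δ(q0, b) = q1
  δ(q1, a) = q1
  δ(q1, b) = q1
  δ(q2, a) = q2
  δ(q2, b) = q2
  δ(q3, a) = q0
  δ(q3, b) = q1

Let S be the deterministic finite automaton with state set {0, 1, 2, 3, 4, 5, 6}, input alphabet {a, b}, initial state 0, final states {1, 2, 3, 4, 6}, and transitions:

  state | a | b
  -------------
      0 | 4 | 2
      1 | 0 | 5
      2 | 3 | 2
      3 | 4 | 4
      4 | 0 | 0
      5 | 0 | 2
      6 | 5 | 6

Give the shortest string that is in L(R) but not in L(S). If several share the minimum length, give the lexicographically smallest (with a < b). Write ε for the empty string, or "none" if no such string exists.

The string ab is accepted by R but not by S.
No shorter string lies in the difference, and ab is the lexicographically first length-2 string in L(R) \ L(S).

ab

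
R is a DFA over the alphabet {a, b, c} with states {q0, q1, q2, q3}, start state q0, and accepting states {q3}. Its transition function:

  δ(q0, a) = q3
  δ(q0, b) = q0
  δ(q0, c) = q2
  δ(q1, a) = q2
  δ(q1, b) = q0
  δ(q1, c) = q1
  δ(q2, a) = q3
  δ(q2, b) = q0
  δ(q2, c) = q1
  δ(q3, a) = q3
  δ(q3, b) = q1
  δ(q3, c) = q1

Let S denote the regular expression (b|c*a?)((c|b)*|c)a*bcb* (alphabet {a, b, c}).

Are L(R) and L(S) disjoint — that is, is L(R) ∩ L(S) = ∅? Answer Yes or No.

Yes

Converting the expression S to a DFA (subset construction, then merging equivalent states) gives the minimal DFA with states {s0, s1, s2, s3, s4, s5, s6, s7, s8}, start state s0, accepting states {s4, s7, s8} and transitions s0: a→s1, b→s2, c→s0; s1: a→s3, b→s2, c→s1; s2: a→s3, b→s2, c→s4; s3: a→s3, b→s5, c→s6; s4: a→s3, b→s7, c→s1; s5: a→s6, b→s6, c→s8; s6: a→s6, b→s6, c→s6; s7: a→s3, b→s7, c→s4; s8: a→s6, b→s8, c→s6.
Exploring the product automaton R × S from the start pair (q0, s0), following both machines on each input symbol, reaches 22 state pairs: (q0, s0), (q3, s1), (q0, s2), (q2, s0), (q3, s3), (q1, s2), (q1, s1), (q2, s4), (q1, s0), (q1, s5), (q1, s6), (q2, s3), (q1, s4), (q0, s7), (q2, s1), (q2, s6), (q0, s6), (q1, s8), (q0, s5), (q3, s6), (q0, s8), (q2, s8).
R accepts in {q3} and S accepts in {s4, s7, s8}; no reachable pair has both components accepting, so no string drives both machines to acceptance simultaneously and L(R) ∩ L(S) = ∅.
So no string is accepted by both, and the intersection is empty.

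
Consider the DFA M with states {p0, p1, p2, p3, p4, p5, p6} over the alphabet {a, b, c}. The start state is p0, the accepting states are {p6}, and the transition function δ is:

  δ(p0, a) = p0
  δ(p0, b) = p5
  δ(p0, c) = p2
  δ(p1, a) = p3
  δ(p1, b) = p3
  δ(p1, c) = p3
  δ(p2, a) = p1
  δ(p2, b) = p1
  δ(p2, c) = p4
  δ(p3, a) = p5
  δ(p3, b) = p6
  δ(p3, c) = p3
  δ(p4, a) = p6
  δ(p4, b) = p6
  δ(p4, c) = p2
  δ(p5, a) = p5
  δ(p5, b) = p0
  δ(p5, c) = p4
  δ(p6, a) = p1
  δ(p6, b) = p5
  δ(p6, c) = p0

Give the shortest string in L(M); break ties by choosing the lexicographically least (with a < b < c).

A breadth-first search from p0 reaches an accepting state first via the path p0 → p5 → p4 → p6 on input bca.
No string of length < 3 is accepted (BFS exhausts all shorter strings without reaching an accepting state), and bca is the lexicographically least accepting string of length 3.

bca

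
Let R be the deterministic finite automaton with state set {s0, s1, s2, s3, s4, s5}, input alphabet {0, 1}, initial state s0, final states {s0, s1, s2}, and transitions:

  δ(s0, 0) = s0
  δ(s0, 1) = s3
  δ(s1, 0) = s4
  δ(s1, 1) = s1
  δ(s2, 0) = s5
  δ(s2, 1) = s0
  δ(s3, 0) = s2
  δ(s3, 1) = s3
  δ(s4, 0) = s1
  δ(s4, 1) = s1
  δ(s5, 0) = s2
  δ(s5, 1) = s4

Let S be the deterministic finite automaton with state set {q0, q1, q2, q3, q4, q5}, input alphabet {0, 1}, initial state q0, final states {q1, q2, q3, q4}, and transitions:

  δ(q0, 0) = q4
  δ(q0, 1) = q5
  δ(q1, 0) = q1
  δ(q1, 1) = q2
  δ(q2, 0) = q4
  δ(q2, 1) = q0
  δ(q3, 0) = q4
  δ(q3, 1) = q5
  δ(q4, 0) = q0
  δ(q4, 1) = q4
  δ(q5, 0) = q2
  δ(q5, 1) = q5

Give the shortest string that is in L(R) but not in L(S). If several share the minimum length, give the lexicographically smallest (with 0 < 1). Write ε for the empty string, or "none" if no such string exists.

ε

The empty string ε is accepted by R but not by S.
Since ε is the unique shortest string, it is the required witness.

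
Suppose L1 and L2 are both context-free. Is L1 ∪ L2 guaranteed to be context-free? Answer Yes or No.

Yes

Take grammars for L₁ and L₂ with disjoint nonterminals and start symbols S₁, S₂; the grammar with a new start symbol and productions S → S₁ | S₂ generates L₁ ∪ L₂.
So the context-free languages are closed under union.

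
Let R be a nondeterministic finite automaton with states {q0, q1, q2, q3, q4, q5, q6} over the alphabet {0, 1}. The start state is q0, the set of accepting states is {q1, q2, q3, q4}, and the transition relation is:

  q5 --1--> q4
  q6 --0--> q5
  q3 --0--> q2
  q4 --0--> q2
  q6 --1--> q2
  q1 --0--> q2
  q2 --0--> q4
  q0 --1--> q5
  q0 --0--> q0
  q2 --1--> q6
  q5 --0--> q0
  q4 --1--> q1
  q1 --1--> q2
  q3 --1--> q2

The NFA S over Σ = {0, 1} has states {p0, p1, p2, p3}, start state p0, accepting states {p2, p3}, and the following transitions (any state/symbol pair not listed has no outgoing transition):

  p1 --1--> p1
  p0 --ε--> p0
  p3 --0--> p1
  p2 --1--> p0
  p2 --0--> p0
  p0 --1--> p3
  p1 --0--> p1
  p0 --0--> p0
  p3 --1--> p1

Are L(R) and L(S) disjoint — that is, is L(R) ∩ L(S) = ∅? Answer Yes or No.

Exploring the product automaton R × S from the start pair (q0, p0), following both machines on each input symbol, reaches 8 state pairs: (q0, p0), (q5, p3), (q0, p1), (q4, p1), (q5, p1), (q2, p1), (q1, p1), (q6, p1).
R accepts in {q1, q2, q3, q4} and S accepts in {p2, p3}; no reachable pair has both components accepting, so no string drives both machines to acceptance simultaneously and L(R) ∩ L(S) = ∅.
So no string is accepted by both, and the intersection is empty.

Yes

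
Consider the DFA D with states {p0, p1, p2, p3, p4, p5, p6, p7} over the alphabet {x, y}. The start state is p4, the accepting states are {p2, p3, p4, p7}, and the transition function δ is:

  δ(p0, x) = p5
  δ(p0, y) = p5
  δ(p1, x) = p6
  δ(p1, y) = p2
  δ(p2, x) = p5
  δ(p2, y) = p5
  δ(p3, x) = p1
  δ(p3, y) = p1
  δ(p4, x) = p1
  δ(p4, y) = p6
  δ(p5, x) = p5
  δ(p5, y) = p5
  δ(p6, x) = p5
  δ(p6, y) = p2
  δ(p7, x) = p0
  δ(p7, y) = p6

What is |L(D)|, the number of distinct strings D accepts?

4

The useful subgraph on states {p1, p2, p4, p6} is acyclic, so L(D) is finite; the longest accepting path visits 4 useful states, giving maximum string length 3.
Counting accepting paths from p4 by length: 1 of length 0, 2 of length 2, 1 of length 3. Total 4.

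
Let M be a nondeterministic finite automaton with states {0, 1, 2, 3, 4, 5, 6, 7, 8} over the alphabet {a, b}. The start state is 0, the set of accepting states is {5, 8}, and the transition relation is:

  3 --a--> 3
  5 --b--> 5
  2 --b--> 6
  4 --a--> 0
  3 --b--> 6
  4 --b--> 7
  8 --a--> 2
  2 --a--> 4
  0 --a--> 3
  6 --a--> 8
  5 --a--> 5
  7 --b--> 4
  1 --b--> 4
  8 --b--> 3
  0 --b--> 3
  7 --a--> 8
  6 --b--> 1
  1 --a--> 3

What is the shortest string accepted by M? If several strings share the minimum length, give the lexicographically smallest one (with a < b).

A breadth-first search from 0 reaches an accepting state first via the path 0 → 3 → 6 → 8 on input aba.
No string of length < 3 is accepted (BFS exhausts all shorter strings without reaching an accepting state), and aba is the lexicographically least accepting string of length 3.

aba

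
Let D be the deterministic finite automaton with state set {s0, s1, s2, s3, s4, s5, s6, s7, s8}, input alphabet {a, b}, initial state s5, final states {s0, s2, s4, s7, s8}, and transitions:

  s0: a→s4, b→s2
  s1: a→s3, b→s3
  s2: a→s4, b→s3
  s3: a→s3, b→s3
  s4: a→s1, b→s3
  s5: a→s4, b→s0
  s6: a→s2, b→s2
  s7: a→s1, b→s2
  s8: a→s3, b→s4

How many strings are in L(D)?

5

The useful subgraph on states {s0, s2, s4, s5} is acyclic, so L(D) is finite; the longest accepting path visits 4 useful states, giving maximum string length 3.
Counting accepting paths from s5 by length: 2 of length 1, 2 of length 2, 1 of length 3. Total 5.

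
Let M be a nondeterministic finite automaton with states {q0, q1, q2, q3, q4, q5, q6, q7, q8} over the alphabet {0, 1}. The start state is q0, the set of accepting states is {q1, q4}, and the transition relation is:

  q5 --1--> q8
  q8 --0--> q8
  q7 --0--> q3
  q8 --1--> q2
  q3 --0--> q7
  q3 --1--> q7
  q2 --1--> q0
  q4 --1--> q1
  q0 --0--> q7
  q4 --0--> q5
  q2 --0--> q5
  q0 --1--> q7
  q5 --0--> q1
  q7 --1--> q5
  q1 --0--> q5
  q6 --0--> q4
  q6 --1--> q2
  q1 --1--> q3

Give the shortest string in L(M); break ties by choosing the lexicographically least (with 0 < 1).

A breadth-first search from q0 reaches an accepting state first via the path q0 → q7 → q5 → q1 on input 010.
No string of length < 3 is accepted (BFS exhausts all shorter strings without reaching an accepting state), and 010 is the lexicographically least accepting string of length 3.

010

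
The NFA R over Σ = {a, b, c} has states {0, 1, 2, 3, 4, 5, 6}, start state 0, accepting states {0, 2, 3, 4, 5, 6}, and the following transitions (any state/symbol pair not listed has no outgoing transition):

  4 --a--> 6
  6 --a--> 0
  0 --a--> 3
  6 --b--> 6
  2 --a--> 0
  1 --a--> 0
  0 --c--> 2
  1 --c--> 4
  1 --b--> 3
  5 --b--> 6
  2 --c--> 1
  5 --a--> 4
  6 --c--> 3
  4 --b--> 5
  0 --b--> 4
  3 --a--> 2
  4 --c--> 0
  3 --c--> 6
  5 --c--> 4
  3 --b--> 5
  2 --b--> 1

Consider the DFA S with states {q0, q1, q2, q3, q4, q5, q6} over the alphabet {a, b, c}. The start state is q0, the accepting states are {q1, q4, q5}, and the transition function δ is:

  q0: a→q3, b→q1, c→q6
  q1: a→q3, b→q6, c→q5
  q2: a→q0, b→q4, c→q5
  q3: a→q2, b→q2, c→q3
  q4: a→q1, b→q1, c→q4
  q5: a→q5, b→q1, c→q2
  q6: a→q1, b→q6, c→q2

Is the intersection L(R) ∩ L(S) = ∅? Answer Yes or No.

No

The string b is accepted by both R and S.
Hence L(R) ∩ L(S) ≠ ∅.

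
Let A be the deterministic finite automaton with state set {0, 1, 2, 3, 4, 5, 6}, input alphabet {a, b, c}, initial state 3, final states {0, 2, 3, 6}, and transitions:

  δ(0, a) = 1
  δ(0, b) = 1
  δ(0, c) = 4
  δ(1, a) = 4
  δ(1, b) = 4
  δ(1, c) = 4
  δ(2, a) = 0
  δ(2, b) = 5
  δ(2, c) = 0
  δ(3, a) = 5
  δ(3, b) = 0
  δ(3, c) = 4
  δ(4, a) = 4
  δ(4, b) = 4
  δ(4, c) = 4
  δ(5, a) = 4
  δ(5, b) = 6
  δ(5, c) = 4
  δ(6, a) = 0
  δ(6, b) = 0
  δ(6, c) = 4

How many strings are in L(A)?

5

The useful subgraph on states {0, 3, 5, 6} is acyclic, so L(A) is finite; the longest accepting path visits 4 useful states, giving maximum string length 3.
Counting accepting paths from 3 by length: 1 of length 0, 1 of length 1, 1 of length 2, 2 of length 3. Total 5.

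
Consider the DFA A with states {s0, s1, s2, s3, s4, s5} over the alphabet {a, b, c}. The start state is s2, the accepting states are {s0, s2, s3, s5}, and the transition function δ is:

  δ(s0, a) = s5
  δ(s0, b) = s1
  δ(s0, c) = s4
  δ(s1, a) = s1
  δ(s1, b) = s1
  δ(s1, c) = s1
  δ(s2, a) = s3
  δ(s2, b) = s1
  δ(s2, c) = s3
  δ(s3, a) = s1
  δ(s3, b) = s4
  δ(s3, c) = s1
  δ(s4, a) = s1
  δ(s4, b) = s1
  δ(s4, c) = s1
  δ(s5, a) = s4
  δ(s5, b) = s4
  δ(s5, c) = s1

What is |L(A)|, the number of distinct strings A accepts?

3

The useful subgraph on states {s2, s3} is acyclic, so L(A) is finite; the longest accepting path visits 2 useful states, giving maximum string length 1.
Counting accepting paths from s2 by length: 1 of length 0, 2 of length 1. Total 3.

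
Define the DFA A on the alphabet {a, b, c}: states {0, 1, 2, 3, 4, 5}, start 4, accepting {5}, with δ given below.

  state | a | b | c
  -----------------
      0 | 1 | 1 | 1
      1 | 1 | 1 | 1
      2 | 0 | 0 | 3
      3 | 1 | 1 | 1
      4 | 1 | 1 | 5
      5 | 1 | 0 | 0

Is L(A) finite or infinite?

finite

The useful states (reachable from 4 and able to reach an accepting state) are {4, 5}.
Restricted to these states the transition graph has no cycle, so every accepting path has bounded length and L is finite.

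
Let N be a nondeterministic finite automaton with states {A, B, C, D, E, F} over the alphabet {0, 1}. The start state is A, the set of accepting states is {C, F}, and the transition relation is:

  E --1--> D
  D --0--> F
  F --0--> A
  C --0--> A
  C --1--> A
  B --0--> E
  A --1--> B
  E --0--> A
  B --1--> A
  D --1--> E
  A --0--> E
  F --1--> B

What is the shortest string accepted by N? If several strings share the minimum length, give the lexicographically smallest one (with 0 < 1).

010

A breadth-first search from A reaches an accepting state first via the path A → E → D → F on input 010.
No string of length < 3 is accepted (BFS exhausts all shorter strings without reaching an accepting state), and 010 is the lexicographically least accepting string of length 3.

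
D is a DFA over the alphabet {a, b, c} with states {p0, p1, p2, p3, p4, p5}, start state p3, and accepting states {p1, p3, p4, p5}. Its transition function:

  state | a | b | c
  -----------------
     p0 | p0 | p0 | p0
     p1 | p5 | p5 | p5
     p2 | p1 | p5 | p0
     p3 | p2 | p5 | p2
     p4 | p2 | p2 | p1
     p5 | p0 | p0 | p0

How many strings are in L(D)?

The useful subgraph on states {p1, p2, p3, p5} is acyclic, so L(D) is finite; the longest accepting path visits 4 useful states, giving maximum string length 3.
Counting accepting paths from p3 by length: 1 of length 0, 1 of length 1, 4 of length 2, 6 of length 3. Total 12.

12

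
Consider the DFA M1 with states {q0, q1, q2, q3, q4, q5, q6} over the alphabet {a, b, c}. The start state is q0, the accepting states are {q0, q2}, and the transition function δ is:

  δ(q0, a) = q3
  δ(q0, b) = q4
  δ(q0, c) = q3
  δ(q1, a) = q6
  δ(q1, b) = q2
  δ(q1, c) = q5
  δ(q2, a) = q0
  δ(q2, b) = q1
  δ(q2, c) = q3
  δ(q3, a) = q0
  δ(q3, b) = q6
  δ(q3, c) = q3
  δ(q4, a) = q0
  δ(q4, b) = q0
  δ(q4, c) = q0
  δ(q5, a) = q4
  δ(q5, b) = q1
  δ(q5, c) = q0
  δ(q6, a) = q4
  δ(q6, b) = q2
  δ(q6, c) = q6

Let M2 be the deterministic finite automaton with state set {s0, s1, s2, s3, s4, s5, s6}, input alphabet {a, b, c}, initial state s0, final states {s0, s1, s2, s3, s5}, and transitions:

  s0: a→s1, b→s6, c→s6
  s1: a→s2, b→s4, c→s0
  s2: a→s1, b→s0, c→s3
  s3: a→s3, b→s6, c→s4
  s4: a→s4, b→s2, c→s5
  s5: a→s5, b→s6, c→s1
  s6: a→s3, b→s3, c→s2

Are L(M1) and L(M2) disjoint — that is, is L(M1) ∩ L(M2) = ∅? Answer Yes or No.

No

The empty string ε is accepted by both M1 and M2.
Hence L(M1) ∩ L(M2) ≠ ∅.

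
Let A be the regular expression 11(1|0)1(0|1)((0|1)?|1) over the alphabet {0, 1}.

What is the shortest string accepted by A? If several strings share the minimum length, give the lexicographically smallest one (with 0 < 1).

11010

By inspection of the expression, no string of length less than 5 matches, and 11010 is the lexicographically first match of length 5.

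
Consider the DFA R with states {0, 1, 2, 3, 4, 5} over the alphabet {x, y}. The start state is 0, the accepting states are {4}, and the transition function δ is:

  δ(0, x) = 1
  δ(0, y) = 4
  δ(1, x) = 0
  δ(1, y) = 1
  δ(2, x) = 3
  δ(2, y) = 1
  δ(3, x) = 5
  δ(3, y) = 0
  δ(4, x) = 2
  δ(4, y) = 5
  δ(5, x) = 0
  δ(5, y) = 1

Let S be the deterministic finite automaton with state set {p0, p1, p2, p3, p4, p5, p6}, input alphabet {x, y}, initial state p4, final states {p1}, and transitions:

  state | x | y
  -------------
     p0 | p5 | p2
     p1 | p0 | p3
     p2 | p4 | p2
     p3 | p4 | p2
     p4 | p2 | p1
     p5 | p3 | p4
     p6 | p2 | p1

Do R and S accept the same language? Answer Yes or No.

Yes

Exploring the product automaton R × S from the start pair (0, p4), following both machines on each input symbol, reaches 6 state pairs: (0, p4), (1, p2), (4, p1), (2, p0), (5, p3), (3, p5).
R accepts in {4} and S accepts in {p1}. In every reachable pair the two components are either both accepting — (4, p1) — or both non-accepting, so no string is accepted by exactly one of the machines: L(R) \ L(S) and L(S) \ L(R) are both empty.
Hence every string is accepted by R iff it is accepted by S, and the two languages coincide.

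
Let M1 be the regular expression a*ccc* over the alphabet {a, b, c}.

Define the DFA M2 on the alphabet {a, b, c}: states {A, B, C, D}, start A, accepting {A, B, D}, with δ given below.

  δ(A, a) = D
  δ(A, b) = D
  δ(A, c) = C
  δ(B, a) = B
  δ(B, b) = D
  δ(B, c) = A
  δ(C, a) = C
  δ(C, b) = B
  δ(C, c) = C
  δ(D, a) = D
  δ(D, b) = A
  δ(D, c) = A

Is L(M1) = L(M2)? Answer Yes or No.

The string cc is accepted by M1 but rejected by M2.
So L(M1) ≠ L(M2).

No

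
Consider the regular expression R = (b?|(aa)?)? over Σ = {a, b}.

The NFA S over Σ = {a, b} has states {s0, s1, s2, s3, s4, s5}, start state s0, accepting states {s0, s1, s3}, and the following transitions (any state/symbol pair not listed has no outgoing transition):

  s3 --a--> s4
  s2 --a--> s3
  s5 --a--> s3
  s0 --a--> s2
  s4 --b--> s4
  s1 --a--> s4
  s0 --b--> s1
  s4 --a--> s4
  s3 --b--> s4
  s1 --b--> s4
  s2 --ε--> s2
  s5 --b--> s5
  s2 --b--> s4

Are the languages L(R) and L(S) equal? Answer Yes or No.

Yes

Converting the expression R to a DFA (subset construction, then merging equivalent states) gives the minimal DFA with states {r0, r1, r2, r3}, start state r0, accepting states {r0, r2} and transitions r0: a→r1, b→r2; r1: a→r2, b→r3; r2: a→r3, b→r3; r3: a→r3, b→r3.
Exploring the product automaton R × S from the start pair (r0, s0), following both machines on each input symbol, reaches 5 state pairs: (r0, s0), (r1, s2), (r2, s1), (r2, s3), (r3, s4).
R accepts in {r0, r2} and S accepts in {s0, s1, s3}. In every reachable pair the two components are either both accepting — (r0, s0), (r2, s1), (r2, s3) — or both non-accepting, so no string is accepted by exactly one of the machines: L(R) \ L(S) and L(S) \ L(R) are both empty.
Hence every string is accepted by R iff it is accepted by S, and the two languages coincide.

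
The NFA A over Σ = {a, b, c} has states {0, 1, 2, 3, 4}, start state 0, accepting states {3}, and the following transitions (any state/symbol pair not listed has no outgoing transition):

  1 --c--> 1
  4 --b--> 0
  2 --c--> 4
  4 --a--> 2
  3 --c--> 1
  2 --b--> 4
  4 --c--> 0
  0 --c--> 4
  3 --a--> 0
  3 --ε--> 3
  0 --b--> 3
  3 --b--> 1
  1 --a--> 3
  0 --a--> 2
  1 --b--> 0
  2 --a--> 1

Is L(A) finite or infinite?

State 0 is reachable from the start and can reach an accepting state, and it lies on the cycle 0 → 2 → 1 → 0.
Traversing that cycle any number of times yields accepted strings of unbounded length, so the language is infinite.

infinite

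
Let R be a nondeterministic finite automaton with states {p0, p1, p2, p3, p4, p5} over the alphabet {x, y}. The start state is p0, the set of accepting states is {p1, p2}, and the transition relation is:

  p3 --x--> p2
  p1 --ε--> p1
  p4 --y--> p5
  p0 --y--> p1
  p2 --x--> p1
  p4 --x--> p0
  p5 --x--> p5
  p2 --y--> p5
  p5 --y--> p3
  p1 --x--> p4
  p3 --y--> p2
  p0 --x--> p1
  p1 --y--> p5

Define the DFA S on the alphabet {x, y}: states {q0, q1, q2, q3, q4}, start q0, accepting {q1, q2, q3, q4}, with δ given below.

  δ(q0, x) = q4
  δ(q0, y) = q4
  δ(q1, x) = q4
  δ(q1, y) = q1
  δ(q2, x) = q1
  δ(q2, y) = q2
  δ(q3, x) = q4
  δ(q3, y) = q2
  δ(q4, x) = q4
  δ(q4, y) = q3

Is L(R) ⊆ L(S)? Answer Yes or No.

Exploring the product automaton R × S from the start pair (p0, q0), following both machines on each input symbol, reaches 16 state pairs: (p0, q0), (p1, q4), (p4, q4), (p5, q3), (p0, q4), (p5, q4), (p3, q2), (p1, q3), (p3, q3), (p2, q1), (p2, q2), (p5, q2), (p2, q4), (p5, q1), (p1, q1), (p3, q1).
R accepts in {p1, p2} and S accepts in {q1, q2, q3, q4}. The reachable pairs whose R-component is accepting are (p1, q4), (p1, q3), (p2, q1), (p2, q2), (p2, q4), (p1, q1); in each of them the S-component is accepting too, so the product for L(R) \ L(S) (R-component accepting, S-component rejecting) has no reachable accepting pair and the difference is empty.
Hence every string in L(R) is also in L(S).

Yes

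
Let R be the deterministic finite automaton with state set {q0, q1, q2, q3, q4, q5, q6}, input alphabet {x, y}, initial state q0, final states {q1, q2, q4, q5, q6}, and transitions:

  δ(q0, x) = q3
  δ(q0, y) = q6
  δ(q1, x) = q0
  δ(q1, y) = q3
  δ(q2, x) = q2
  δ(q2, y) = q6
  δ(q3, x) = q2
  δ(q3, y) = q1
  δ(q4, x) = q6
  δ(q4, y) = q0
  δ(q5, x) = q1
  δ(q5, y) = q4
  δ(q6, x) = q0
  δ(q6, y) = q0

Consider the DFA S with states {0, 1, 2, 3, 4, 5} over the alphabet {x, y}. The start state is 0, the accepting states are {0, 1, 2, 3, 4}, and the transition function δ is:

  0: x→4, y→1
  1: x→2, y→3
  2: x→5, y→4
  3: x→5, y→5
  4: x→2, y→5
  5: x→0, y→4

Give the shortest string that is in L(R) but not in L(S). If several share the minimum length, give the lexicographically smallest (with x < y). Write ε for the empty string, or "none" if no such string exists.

The string xy is accepted by R but not by S.
No shorter string lies in the difference, and xy is the lexicographically first length-2 string in L(R) \ L(S).

xy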